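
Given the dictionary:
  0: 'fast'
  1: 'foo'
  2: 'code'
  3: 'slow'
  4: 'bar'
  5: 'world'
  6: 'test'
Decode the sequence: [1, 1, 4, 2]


Look up each index in the dictionary:
  1 -> 'foo'
  1 -> 'foo'
  4 -> 'bar'
  2 -> 'code'

Decoded: "foo foo bar code"


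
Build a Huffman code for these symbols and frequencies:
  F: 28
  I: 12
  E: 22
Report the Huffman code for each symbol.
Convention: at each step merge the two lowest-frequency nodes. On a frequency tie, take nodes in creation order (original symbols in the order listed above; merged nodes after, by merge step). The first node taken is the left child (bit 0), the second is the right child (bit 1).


Huffman tree construction:
Step 1: Merge I(12) + E(22) = 34
Step 2: Merge F(28) + (I+E)(34) = 62
Read each symbol's code off the tree from the root (left child = 0, right child = 1).

Codes:
  F: 0 (length 1)
  I: 10 (length 2)
  E: 11 (length 2)
Average code length: 96/62 = 1.5484 bits/symbol


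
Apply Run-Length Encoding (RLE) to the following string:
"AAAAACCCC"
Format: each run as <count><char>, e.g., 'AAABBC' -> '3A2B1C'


Scanning runs left to right:
  i=0: run of 'A' x 5 -> '5A'
  i=5: run of 'C' x 4 -> '4C'

RLE = 5A4C


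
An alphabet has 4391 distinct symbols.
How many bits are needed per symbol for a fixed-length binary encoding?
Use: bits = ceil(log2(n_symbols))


log2(4391) = 12.1003
Bracket: 2^12 = 4096 < 4391 <= 2^13 = 8192
So ceil(log2(4391)) = 13

bits = ceil(log2(4391)) = ceil(12.1003) = 13 bits


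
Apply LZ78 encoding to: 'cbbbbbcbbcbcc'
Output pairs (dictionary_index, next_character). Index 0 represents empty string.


LZ78 encoding steps:
Dictionary: {0: ''}
Step 1: w='' (idx 0), next='c' -> output (0, 'c'), add 'c' as idx 1
Step 2: w='' (idx 0), next='b' -> output (0, 'b'), add 'b' as idx 2
Step 3: w='b' (idx 2), next='b' -> output (2, 'b'), add 'bb' as idx 3
Step 4: w='bb' (idx 3), next='c' -> output (3, 'c'), add 'bbc' as idx 4
Step 5: w='bbc' (idx 4), next='b' -> output (4, 'b'), add 'bbcb' as idx 5
Step 6: w='c' (idx 1), next='c' -> output (1, 'c'), add 'cc' as idx 6


Encoded: [(0, 'c'), (0, 'b'), (2, 'b'), (3, 'c'), (4, 'b'), (1, 'c')]


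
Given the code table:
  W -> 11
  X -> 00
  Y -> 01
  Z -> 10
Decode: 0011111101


Decoding:
00 -> X
11 -> W
11 -> W
11 -> W
01 -> Y


Result: XWWWY


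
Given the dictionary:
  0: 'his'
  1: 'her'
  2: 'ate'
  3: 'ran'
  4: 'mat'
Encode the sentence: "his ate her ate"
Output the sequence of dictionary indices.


Look up each word in the dictionary:
  'his' -> 0
  'ate' -> 2
  'her' -> 1
  'ate' -> 2

Encoded: [0, 2, 1, 2]


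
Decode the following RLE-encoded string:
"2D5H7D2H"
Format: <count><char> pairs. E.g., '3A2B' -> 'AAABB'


Expanding each <count><char> pair:
  2D -> 'DD'
  5H -> 'HHHHH'
  7D -> 'DDDDDDD'
  2H -> 'HH'

Decoded = DDHHHHHDDDDDDDHH


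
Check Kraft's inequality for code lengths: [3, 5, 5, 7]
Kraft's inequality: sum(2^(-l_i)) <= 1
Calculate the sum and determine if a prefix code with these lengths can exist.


Sum = 2^(-3) + 2^(-5) + 2^(-5) + 2^(-7)
    = 0.125 + 0.03125 + 0.03125 + 0.0078125
    = 25/128 = 0.1953125
Since 0.1953125 <= 1, Kraft's inequality IS satisfied.
A prefix code with these lengths CAN exist.

Kraft sum = 0.1953125. Satisfied.


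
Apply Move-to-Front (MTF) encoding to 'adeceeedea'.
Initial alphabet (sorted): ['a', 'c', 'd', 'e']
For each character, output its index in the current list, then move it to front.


MTF encoding:
'a': index 0 in ['a', 'c', 'd', 'e'] -> ['a', 'c', 'd', 'e']
'd': index 2 in ['a', 'c', 'd', 'e'] -> ['d', 'a', 'c', 'e']
'e': index 3 in ['d', 'a', 'c', 'e'] -> ['e', 'd', 'a', 'c']
'c': index 3 in ['e', 'd', 'a', 'c'] -> ['c', 'e', 'd', 'a']
'e': index 1 in ['c', 'e', 'd', 'a'] -> ['e', 'c', 'd', 'a']
'e': index 0 in ['e', 'c', 'd', 'a'] -> ['e', 'c', 'd', 'a']
'e': index 0 in ['e', 'c', 'd', 'a'] -> ['e', 'c', 'd', 'a']
'd': index 2 in ['e', 'c', 'd', 'a'] -> ['d', 'e', 'c', 'a']
'e': index 1 in ['d', 'e', 'c', 'a'] -> ['e', 'd', 'c', 'a']
'a': index 3 in ['e', 'd', 'c', 'a'] -> ['a', 'e', 'd', 'c']


Output: [0, 2, 3, 3, 1, 0, 0, 2, 1, 3]


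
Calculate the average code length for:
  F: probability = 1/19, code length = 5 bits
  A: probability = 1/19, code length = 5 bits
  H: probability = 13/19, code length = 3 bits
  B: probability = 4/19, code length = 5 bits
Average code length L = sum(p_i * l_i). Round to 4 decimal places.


Weighted contributions p_i * l_i:
  F: (1/19) * 5 = 5/19
  A: (1/19) * 5 = 5/19
  H: (13/19) * 3 = 39/19
  B: (4/19) * 5 = 20/19
Sum = (5 + 5 + 39 + 20)/19 = 69/19

L = 69/19 = 3.6316 bits/symbol


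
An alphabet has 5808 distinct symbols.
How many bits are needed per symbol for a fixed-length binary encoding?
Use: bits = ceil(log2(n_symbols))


log2(5808) = 12.5038
Bracket: 2^12 = 4096 < 5808 <= 2^13 = 8192
So ceil(log2(5808)) = 13

bits = ceil(log2(5808)) = ceil(12.5038) = 13 bits


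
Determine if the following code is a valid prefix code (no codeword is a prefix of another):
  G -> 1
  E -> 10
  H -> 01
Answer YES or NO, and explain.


Checking each pair (does one codeword prefix another?):
  G='1' vs E='10': prefix -- VIOLATION

NO -- this is NOT a valid prefix code. G (1) is a prefix of E (10).


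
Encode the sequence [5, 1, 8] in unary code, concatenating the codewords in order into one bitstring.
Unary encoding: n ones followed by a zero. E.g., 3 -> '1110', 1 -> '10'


Encode each number as n ones followed by a terminating 0:
  5 -> 111110 (6 bits)
  1 -> 10 (2 bits)
  8 -> 111111110 (9 bits)
Total length = 6 + 2 + 9 = 17 bits.

Unary([5, 1, 8]) = 11111010111111110 (17 bits)


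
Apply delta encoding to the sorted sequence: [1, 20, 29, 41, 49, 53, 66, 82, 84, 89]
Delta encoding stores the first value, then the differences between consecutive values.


First value: 1
Deltas:
  20 - 1 = 19
  29 - 20 = 9
  41 - 29 = 12
  49 - 41 = 8
  53 - 49 = 4
  66 - 53 = 13
  82 - 66 = 16
  84 - 82 = 2
  89 - 84 = 5


Delta encoded: [1, 19, 9, 12, 8, 4, 13, 16, 2, 5]


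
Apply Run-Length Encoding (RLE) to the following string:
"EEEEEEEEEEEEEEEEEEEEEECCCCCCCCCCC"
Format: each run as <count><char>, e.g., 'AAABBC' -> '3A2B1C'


Scanning runs left to right:
  i=0: run of 'E' x 22 -> '22E'
  i=22: run of 'C' x 11 -> '11C'

RLE = 22E11C


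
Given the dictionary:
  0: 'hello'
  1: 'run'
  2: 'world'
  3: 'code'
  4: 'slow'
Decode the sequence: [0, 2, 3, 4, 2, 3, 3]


Look up each index in the dictionary:
  0 -> 'hello'
  2 -> 'world'
  3 -> 'code'
  4 -> 'slow'
  2 -> 'world'
  3 -> 'code'
  3 -> 'code'

Decoded: "hello world code slow world code code"


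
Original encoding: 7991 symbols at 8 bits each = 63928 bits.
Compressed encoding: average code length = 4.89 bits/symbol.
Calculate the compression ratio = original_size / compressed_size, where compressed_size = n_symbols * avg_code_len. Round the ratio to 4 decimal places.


original_size = n_symbols * orig_bits = 7991 * 8 = 63928 bits
compressed_size = n_symbols * avg_code_len = 7991 * 4.89 = 39075.99 bits
ratio = original_size / compressed_size = 63928 / 39075.99 = 1.636

Compression ratio = 1.636


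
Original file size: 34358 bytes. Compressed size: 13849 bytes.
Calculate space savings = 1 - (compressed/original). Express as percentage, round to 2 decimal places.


ratio = compressed/original = 13849/34358 = 0.403079
savings = 1 - ratio = 1 - 0.403079 = 0.596921
as a percentage: 0.596921 * 100 = 59.69%

Space savings = 1 - 13849/34358 = 59.69%


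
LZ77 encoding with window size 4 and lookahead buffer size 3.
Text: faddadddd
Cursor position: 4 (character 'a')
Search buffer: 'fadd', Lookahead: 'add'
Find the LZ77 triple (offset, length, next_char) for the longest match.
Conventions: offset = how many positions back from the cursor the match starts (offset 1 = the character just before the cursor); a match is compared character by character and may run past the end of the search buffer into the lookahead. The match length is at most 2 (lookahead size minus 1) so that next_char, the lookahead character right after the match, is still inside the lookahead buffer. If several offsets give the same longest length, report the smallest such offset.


Try each offset into the search buffer:
  offset=1 (pos 3, char 'd'): match length 0
  offset=2 (pos 2, char 'd'): match length 0
  offset=3 (pos 1, char 'a'): match length 2
  offset=4 (pos 0, char 'f'): match length 0
Longest match has length 2 at offset 3.
next_char = character at position 4 + 2 = 6 -> 'd'

Best match: offset=3, length=2 (matching 'ad' starting at position 1)
LZ77 triple: (3, 2, 'd')


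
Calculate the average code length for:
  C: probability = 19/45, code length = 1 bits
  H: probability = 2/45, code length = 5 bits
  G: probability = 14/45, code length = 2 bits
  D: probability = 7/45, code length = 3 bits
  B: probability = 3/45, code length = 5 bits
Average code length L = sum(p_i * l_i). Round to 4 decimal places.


Weighted contributions p_i * l_i:
  C: (19/45) * 1 = 19/45
  H: (2/45) * 5 = 10/45
  G: (14/45) * 2 = 28/45
  D: (7/45) * 3 = 21/45
  B: (3/45) * 5 = 15/45
Sum = (19 + 10 + 28 + 21 + 15)/45 = 93/45

L = 93/45 = 2.0667 bits/symbol


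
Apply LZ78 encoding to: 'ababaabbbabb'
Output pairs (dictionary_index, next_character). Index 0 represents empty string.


LZ78 encoding steps:
Dictionary: {0: ''}
Step 1: w='' (idx 0), next='a' -> output (0, 'a'), add 'a' as idx 1
Step 2: w='' (idx 0), next='b' -> output (0, 'b'), add 'b' as idx 2
Step 3: w='a' (idx 1), next='b' -> output (1, 'b'), add 'ab' as idx 3
Step 4: w='a' (idx 1), next='a' -> output (1, 'a'), add 'aa' as idx 4
Step 5: w='b' (idx 2), next='b' -> output (2, 'b'), add 'bb' as idx 5
Step 6: w='b' (idx 2), next='a' -> output (2, 'a'), add 'ba' as idx 6
Step 7: w='bb' (idx 5), end of input -> output (5, '')


Encoded: [(0, 'a'), (0, 'b'), (1, 'b'), (1, 'a'), (2, 'b'), (2, 'a'), (5, '')]


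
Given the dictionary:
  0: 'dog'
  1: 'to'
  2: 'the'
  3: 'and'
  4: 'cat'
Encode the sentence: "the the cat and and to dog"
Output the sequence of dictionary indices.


Look up each word in the dictionary:
  'the' -> 2
  'the' -> 2
  'cat' -> 4
  'and' -> 3
  'and' -> 3
  'to' -> 1
  'dog' -> 0

Encoded: [2, 2, 4, 3, 3, 1, 0]


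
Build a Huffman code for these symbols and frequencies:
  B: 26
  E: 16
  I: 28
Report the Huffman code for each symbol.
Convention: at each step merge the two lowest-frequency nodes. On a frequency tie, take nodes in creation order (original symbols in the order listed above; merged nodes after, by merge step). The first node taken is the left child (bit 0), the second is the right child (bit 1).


Huffman tree construction:
Step 1: Merge E(16) + B(26) = 42
Step 2: Merge I(28) + (E+B)(42) = 70
Read each symbol's code off the tree from the root (left child = 0, right child = 1).

Codes:
  B: 11 (length 2)
  E: 10 (length 2)
  I: 0 (length 1)
Average code length: 112/70 = 1.6000 bits/symbol


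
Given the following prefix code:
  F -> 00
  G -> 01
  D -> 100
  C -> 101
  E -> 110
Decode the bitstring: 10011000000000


Decoding step by step:
Bits 100 -> D
Bits 110 -> E
Bits 00 -> F
Bits 00 -> F
Bits 00 -> F
Bits 00 -> F


Decoded message: DEFFFF


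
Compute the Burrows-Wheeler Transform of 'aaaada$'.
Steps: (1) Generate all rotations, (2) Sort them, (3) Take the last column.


Rotations (sorted):
  0: $aaaada -> last char: a
  1: a$aaaad -> last char: d
  2: aaaada$ -> last char: $
  3: aaada$a -> last char: a
  4: aada$aa -> last char: a
  5: ada$aaa -> last char: a
  6: da$aaaa -> last char: a


BWT = ad$aaaa


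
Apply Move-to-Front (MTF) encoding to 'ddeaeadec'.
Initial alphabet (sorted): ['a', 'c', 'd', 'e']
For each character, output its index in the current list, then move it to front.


MTF encoding:
'd': index 2 in ['a', 'c', 'd', 'e'] -> ['d', 'a', 'c', 'e']
'd': index 0 in ['d', 'a', 'c', 'e'] -> ['d', 'a', 'c', 'e']
'e': index 3 in ['d', 'a', 'c', 'e'] -> ['e', 'd', 'a', 'c']
'a': index 2 in ['e', 'd', 'a', 'c'] -> ['a', 'e', 'd', 'c']
'e': index 1 in ['a', 'e', 'd', 'c'] -> ['e', 'a', 'd', 'c']
'a': index 1 in ['e', 'a', 'd', 'c'] -> ['a', 'e', 'd', 'c']
'd': index 2 in ['a', 'e', 'd', 'c'] -> ['d', 'a', 'e', 'c']
'e': index 2 in ['d', 'a', 'e', 'c'] -> ['e', 'd', 'a', 'c']
'c': index 3 in ['e', 'd', 'a', 'c'] -> ['c', 'e', 'd', 'a']


Output: [2, 0, 3, 2, 1, 1, 2, 2, 3]


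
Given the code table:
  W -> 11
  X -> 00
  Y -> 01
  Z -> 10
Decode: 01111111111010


Decoding:
01 -> Y
11 -> W
11 -> W
11 -> W
11 -> W
10 -> Z
10 -> Z


Result: YWWWWZZ


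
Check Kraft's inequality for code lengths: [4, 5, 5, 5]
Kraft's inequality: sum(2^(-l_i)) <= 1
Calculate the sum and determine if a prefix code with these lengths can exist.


Sum = 2^(-4) + 2^(-5) + 2^(-5) + 2^(-5)
    = 0.0625 + 0.03125 + 0.03125 + 0.03125
    = 5/32 = 0.15625
Since 0.15625 <= 1, Kraft's inequality IS satisfied.
A prefix code with these lengths CAN exist.

Kraft sum = 0.15625. Satisfied.


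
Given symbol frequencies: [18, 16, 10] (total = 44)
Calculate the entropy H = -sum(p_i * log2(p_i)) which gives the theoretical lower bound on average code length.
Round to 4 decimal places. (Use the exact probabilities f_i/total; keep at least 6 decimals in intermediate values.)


Per-symbol terms -p_i * log2(p_i) with p_i = f_i/44:
  p = 18/44 = 0.409091: log2(p) = -1.289507, -p*log2(p) = 0.527525
  p = 16/44 = 0.363636: log2(p) = -1.459432, -p*log2(p) = 0.530702
  p = 10/44 = 0.227273: log2(p) = -2.137504, -p*log2(p) = 0.485796
H = 0.527525 + 0.530702 + 0.485796 = 1.544023

H = 1.544 bits/symbol


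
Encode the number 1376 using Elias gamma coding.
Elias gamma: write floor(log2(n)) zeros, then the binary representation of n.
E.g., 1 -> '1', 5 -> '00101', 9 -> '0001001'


num_bits = floor(log2(1376)) + 1 = 11
leading_zeros = num_bits - 1 = 10
binary(1376) = 10101100000

Elias gamma(1376) = '0000000000' + '10101100000' = 000000000010101100000 (21 bits)


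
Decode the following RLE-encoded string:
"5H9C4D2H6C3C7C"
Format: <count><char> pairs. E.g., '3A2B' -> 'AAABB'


Expanding each <count><char> pair:
  5H -> 'HHHHH'
  9C -> 'CCCCCCCCC'
  4D -> 'DDDD'
  2H -> 'HH'
  6C -> 'CCCCCC'
  3C -> 'CCC'
  7C -> 'CCCCCCC'

Decoded = HHHHHCCCCCCCCCDDDDHHCCCCCCCCCCCCCCCC


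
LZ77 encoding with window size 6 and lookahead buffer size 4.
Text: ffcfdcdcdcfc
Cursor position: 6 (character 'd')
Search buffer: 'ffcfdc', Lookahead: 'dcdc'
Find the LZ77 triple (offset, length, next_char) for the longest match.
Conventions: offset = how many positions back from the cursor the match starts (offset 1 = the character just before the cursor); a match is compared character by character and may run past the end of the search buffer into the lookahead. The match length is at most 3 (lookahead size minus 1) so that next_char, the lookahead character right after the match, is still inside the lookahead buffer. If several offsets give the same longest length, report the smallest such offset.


Try each offset into the search buffer:
  offset=1 (pos 5, char 'c'): match length 0
  offset=2 (pos 4, char 'd'): match length 3
  offset=3 (pos 3, char 'f'): match length 0
  offset=4 (pos 2, char 'c'): match length 0
  offset=5 (pos 1, char 'f'): match length 0
  offset=6 (pos 0, char 'f'): match length 0
Longest match has length 3 at offset 2.
next_char = character at position 6 + 3 = 9 -> 'c'

Best match: offset=2, length=3 (matching 'dcd' starting at position 4)
LZ77 triple: (2, 3, 'c')


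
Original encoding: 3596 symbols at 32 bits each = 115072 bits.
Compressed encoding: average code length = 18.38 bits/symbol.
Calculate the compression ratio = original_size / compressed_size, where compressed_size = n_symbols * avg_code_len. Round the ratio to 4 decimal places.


original_size = n_symbols * orig_bits = 3596 * 32 = 115072 bits
compressed_size = n_symbols * avg_code_len = 3596 * 18.38 = 66094.48 bits
ratio = original_size / compressed_size = 115072 / 66094.48 = 1.741

Compression ratio = 1.741


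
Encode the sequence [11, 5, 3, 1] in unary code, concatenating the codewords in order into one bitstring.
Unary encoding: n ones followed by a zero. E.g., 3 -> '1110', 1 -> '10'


Encode each number as n ones followed by a terminating 0:
  11 -> 111111111110 (12 bits)
  5 -> 111110 (6 bits)
  3 -> 1110 (4 bits)
  1 -> 10 (2 bits)
Total length = 12 + 6 + 4 + 2 = 24 bits.

Unary([11, 5, 3, 1]) = 111111111110111110111010 (24 bits)


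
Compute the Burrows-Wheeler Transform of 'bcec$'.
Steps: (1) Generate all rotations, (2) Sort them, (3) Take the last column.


Rotations (sorted):
  0: $bcec -> last char: c
  1: bcec$ -> last char: $
  2: c$bce -> last char: e
  3: cec$b -> last char: b
  4: ec$bc -> last char: c


BWT = c$ebc


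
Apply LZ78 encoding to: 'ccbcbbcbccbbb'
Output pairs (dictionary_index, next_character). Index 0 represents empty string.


LZ78 encoding steps:
Dictionary: {0: ''}
Step 1: w='' (idx 0), next='c' -> output (0, 'c'), add 'c' as idx 1
Step 2: w='c' (idx 1), next='b' -> output (1, 'b'), add 'cb' as idx 2
Step 3: w='cb' (idx 2), next='b' -> output (2, 'b'), add 'cbb' as idx 3
Step 4: w='cb' (idx 2), next='c' -> output (2, 'c'), add 'cbc' as idx 4
Step 5: w='cbb' (idx 3), next='b' -> output (3, 'b'), add 'cbbb' as idx 5


Encoded: [(0, 'c'), (1, 'b'), (2, 'b'), (2, 'c'), (3, 'b')]


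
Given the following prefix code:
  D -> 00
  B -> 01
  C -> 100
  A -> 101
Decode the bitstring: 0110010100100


Decoding step by step:
Bits 01 -> B
Bits 100 -> C
Bits 101 -> A
Bits 00 -> D
Bits 100 -> C


Decoded message: BCADC


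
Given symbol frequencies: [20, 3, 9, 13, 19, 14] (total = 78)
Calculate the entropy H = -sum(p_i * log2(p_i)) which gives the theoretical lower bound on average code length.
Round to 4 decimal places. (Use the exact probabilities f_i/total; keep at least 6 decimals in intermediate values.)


Per-symbol terms -p_i * log2(p_i) with p_i = f_i/78:
  p = 20/78 = 0.256410: log2(p) = -1.963474, -p*log2(p) = 0.503455
  p = 3/78 = 0.038462: log2(p) = -4.700440, -p*log2(p) = 0.180786
  p = 9/78 = 0.115385: log2(p) = -3.115477, -p*log2(p) = 0.359478
  p = 13/78 = 0.166667: log2(p) = -2.584963, -p*log2(p) = 0.430827
  p = 19/78 = 0.243590: log2(p) = -2.037475, -p*log2(p) = 0.496308
  p = 14/78 = 0.179487: log2(p) = -2.478047, -p*log2(p) = 0.444778
H = 0.503455 + 0.180786 + 0.359478 + 0.430827 + 0.496308 + 0.444778 = 2.415632

H = 2.4156 bits/symbol


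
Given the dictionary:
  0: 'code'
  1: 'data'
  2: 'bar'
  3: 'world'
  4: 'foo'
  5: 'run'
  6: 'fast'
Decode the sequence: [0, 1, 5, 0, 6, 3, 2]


Look up each index in the dictionary:
  0 -> 'code'
  1 -> 'data'
  5 -> 'run'
  0 -> 'code'
  6 -> 'fast'
  3 -> 'world'
  2 -> 'bar'

Decoded: "code data run code fast world bar"


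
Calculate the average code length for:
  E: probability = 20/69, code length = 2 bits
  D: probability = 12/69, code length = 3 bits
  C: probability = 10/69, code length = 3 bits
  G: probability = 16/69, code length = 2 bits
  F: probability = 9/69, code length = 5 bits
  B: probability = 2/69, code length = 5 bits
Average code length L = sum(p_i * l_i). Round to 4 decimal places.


Weighted contributions p_i * l_i:
  E: (20/69) * 2 = 40/69
  D: (12/69) * 3 = 36/69
  C: (10/69) * 3 = 30/69
  G: (16/69) * 2 = 32/69
  F: (9/69) * 5 = 45/69
  B: (2/69) * 5 = 10/69
Sum = (40 + 36 + 30 + 32 + 45 + 10)/69 = 193/69

L = 193/69 = 2.7971 bits/symbol


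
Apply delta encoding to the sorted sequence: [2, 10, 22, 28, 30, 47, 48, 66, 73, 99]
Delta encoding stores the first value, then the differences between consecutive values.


First value: 2
Deltas:
  10 - 2 = 8
  22 - 10 = 12
  28 - 22 = 6
  30 - 28 = 2
  47 - 30 = 17
  48 - 47 = 1
  66 - 48 = 18
  73 - 66 = 7
  99 - 73 = 26


Delta encoded: [2, 8, 12, 6, 2, 17, 1, 18, 7, 26]


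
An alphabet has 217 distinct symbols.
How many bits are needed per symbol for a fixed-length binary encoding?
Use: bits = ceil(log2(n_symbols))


log2(217) = 7.7616
Bracket: 2^7 = 128 < 217 <= 2^8 = 256
So ceil(log2(217)) = 8

bits = ceil(log2(217)) = ceil(7.7616) = 8 bits


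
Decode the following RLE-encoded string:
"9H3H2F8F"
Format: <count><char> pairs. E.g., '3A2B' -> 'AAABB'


Expanding each <count><char> pair:
  9H -> 'HHHHHHHHH'
  3H -> 'HHH'
  2F -> 'FF'
  8F -> 'FFFFFFFF'

Decoded = HHHHHHHHHHHHFFFFFFFFFF


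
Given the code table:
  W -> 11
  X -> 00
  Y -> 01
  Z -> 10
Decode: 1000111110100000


Decoding:
10 -> Z
00 -> X
11 -> W
11 -> W
10 -> Z
10 -> Z
00 -> X
00 -> X


Result: ZXWWZZXX


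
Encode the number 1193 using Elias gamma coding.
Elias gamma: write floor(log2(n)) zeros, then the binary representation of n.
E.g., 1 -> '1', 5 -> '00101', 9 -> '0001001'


num_bits = floor(log2(1193)) + 1 = 11
leading_zeros = num_bits - 1 = 10
binary(1193) = 10010101001

Elias gamma(1193) = '0000000000' + '10010101001' = 000000000010010101001 (21 bits)


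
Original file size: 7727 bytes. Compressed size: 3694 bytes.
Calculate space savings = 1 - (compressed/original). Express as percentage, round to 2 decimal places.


ratio = compressed/original = 3694/7727 = 0.478064
savings = 1 - ratio = 1 - 0.478064 = 0.521936
as a percentage: 0.521936 * 100 = 52.19%

Space savings = 1 - 3694/7727 = 52.19%


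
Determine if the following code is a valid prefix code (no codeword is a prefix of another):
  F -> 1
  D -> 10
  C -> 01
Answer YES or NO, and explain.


Checking each pair (does one codeword prefix another?):
  F='1' vs D='10': prefix -- VIOLATION

NO -- this is NOT a valid prefix code. F (1) is a prefix of D (10).


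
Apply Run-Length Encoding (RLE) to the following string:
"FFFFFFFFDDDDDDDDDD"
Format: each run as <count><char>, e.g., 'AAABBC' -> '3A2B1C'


Scanning runs left to right:
  i=0: run of 'F' x 8 -> '8F'
  i=8: run of 'D' x 10 -> '10D'

RLE = 8F10D


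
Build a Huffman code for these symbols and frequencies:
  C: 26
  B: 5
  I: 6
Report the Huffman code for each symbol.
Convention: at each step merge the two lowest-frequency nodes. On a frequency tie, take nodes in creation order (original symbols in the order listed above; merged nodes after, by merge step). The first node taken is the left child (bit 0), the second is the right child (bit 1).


Huffman tree construction:
Step 1: Merge B(5) + I(6) = 11
Step 2: Merge (B+I)(11) + C(26) = 37
Read each symbol's code off the tree from the root (left child = 0, right child = 1).

Codes:
  C: 1 (length 1)
  B: 00 (length 2)
  I: 01 (length 2)
Average code length: 48/37 = 1.2973 bits/symbol


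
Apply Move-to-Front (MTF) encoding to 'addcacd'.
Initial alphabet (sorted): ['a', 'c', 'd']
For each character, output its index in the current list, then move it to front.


MTF encoding:
'a': index 0 in ['a', 'c', 'd'] -> ['a', 'c', 'd']
'd': index 2 in ['a', 'c', 'd'] -> ['d', 'a', 'c']
'd': index 0 in ['d', 'a', 'c'] -> ['d', 'a', 'c']
'c': index 2 in ['d', 'a', 'c'] -> ['c', 'd', 'a']
'a': index 2 in ['c', 'd', 'a'] -> ['a', 'c', 'd']
'c': index 1 in ['a', 'c', 'd'] -> ['c', 'a', 'd']
'd': index 2 in ['c', 'a', 'd'] -> ['d', 'c', 'a']


Output: [0, 2, 0, 2, 2, 1, 2]


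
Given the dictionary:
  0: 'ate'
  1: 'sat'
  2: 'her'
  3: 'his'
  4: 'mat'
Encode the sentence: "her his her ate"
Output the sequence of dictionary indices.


Look up each word in the dictionary:
  'her' -> 2
  'his' -> 3
  'her' -> 2
  'ate' -> 0

Encoded: [2, 3, 2, 0]


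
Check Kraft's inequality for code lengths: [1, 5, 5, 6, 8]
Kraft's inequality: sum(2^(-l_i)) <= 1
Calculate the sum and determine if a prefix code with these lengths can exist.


Sum = 2^(-1) + 2^(-5) + 2^(-5) + 2^(-6) + 2^(-8)
    = 0.5 + 0.03125 + 0.03125 + 0.015625 + 0.00390625
    = 149/256 = 0.58203125
Since 0.58203125 <= 1, Kraft's inequality IS satisfied.
A prefix code with these lengths CAN exist.

Kraft sum = 0.58203125. Satisfied.


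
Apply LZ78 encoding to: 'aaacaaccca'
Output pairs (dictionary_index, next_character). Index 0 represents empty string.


LZ78 encoding steps:
Dictionary: {0: ''}
Step 1: w='' (idx 0), next='a' -> output (0, 'a'), add 'a' as idx 1
Step 2: w='a' (idx 1), next='a' -> output (1, 'a'), add 'aa' as idx 2
Step 3: w='' (idx 0), next='c' -> output (0, 'c'), add 'c' as idx 3
Step 4: w='aa' (idx 2), next='c' -> output (2, 'c'), add 'aac' as idx 4
Step 5: w='c' (idx 3), next='c' -> output (3, 'c'), add 'cc' as idx 5
Step 6: w='a' (idx 1), end of input -> output (1, '')


Encoded: [(0, 'a'), (1, 'a'), (0, 'c'), (2, 'c'), (3, 'c'), (1, '')]


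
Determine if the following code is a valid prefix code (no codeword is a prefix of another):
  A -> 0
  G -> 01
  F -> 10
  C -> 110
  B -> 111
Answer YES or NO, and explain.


Checking each pair (does one codeword prefix another?):
  A='0' vs G='01': prefix -- VIOLATION

NO -- this is NOT a valid prefix code. A (0) is a prefix of G (01).


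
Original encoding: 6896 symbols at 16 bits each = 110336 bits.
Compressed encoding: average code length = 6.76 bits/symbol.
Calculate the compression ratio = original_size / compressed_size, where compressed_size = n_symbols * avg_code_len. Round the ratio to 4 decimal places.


original_size = n_symbols * orig_bits = 6896 * 16 = 110336 bits
compressed_size = n_symbols * avg_code_len = 6896 * 6.76 = 46616.96 bits
ratio = original_size / compressed_size = 110336 / 46616.96 = 2.3669

Compression ratio = 2.3669


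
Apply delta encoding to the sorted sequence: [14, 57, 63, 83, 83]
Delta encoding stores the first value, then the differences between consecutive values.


First value: 14
Deltas:
  57 - 14 = 43
  63 - 57 = 6
  83 - 63 = 20
  83 - 83 = 0


Delta encoded: [14, 43, 6, 20, 0]


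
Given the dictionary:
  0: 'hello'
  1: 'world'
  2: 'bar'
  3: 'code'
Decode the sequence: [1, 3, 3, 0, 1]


Look up each index in the dictionary:
  1 -> 'world'
  3 -> 'code'
  3 -> 'code'
  0 -> 'hello'
  1 -> 'world'

Decoded: "world code code hello world"


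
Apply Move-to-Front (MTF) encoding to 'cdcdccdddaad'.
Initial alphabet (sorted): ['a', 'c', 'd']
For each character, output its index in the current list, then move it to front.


MTF encoding:
'c': index 1 in ['a', 'c', 'd'] -> ['c', 'a', 'd']
'd': index 2 in ['c', 'a', 'd'] -> ['d', 'c', 'a']
'c': index 1 in ['d', 'c', 'a'] -> ['c', 'd', 'a']
'd': index 1 in ['c', 'd', 'a'] -> ['d', 'c', 'a']
'c': index 1 in ['d', 'c', 'a'] -> ['c', 'd', 'a']
'c': index 0 in ['c', 'd', 'a'] -> ['c', 'd', 'a']
'd': index 1 in ['c', 'd', 'a'] -> ['d', 'c', 'a']
'd': index 0 in ['d', 'c', 'a'] -> ['d', 'c', 'a']
'd': index 0 in ['d', 'c', 'a'] -> ['d', 'c', 'a']
'a': index 2 in ['d', 'c', 'a'] -> ['a', 'd', 'c']
'a': index 0 in ['a', 'd', 'c'] -> ['a', 'd', 'c']
'd': index 1 in ['a', 'd', 'c'] -> ['d', 'a', 'c']


Output: [1, 2, 1, 1, 1, 0, 1, 0, 0, 2, 0, 1]


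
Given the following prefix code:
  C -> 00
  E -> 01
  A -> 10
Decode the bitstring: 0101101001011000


Decoding step by step:
Bits 01 -> E
Bits 01 -> E
Bits 10 -> A
Bits 10 -> A
Bits 01 -> E
Bits 01 -> E
Bits 10 -> A
Bits 00 -> C


Decoded message: EEAAEEAC


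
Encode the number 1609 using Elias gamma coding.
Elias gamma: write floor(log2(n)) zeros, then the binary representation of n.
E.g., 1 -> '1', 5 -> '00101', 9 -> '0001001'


num_bits = floor(log2(1609)) + 1 = 11
leading_zeros = num_bits - 1 = 10
binary(1609) = 11001001001

Elias gamma(1609) = '0000000000' + '11001001001' = 000000000011001001001 (21 bits)


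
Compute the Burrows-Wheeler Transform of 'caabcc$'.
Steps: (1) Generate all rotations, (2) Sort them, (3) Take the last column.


Rotations (sorted):
  0: $caabcc -> last char: c
  1: aabcc$c -> last char: c
  2: abcc$ca -> last char: a
  3: bcc$caa -> last char: a
  4: c$caabc -> last char: c
  5: caabcc$ -> last char: $
  6: cc$caab -> last char: b


BWT = ccaac$b


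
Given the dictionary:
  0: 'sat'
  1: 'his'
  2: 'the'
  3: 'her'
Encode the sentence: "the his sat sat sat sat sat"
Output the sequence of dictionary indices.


Look up each word in the dictionary:
  'the' -> 2
  'his' -> 1
  'sat' -> 0
  'sat' -> 0
  'sat' -> 0
  'sat' -> 0
  'sat' -> 0

Encoded: [2, 1, 0, 0, 0, 0, 0]


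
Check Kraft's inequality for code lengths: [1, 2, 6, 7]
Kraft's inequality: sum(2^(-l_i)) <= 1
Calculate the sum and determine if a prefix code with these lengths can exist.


Sum = 2^(-1) + 2^(-2) + 2^(-6) + 2^(-7)
    = 0.5 + 0.25 + 0.015625 + 0.0078125
    = 99/128 = 0.7734375
Since 0.7734375 <= 1, Kraft's inequality IS satisfied.
A prefix code with these lengths CAN exist.

Kraft sum = 0.7734375. Satisfied.


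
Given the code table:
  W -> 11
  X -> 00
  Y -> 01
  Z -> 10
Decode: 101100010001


Decoding:
10 -> Z
11 -> W
00 -> X
01 -> Y
00 -> X
01 -> Y


Result: ZWXYXY


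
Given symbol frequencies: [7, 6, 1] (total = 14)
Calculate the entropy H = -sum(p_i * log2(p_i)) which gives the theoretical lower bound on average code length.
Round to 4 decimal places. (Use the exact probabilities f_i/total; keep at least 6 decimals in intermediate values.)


Per-symbol terms -p_i * log2(p_i) with p_i = f_i/14:
  p = 7/14 = 0.500000: log2(p) = -1.000000, -p*log2(p) = 0.500000
  p = 6/14 = 0.428571: log2(p) = -1.222392, -p*log2(p) = 0.523882
  p = 1/14 = 0.071429: log2(p) = -3.807355, -p*log2(p) = 0.271954
H = 0.500000 + 0.523882 + 0.271954 = 1.295836

H = 1.2958 bits/symbol


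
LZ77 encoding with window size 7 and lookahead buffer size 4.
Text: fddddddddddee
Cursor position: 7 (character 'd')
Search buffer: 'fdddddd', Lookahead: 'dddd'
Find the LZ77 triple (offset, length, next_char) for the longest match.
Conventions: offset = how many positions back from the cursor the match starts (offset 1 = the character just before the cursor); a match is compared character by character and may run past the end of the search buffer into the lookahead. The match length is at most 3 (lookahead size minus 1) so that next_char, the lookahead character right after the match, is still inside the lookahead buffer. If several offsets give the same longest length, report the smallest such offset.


Try each offset into the search buffer:
  offset=1 (pos 6, char 'd'): match length 3
  offset=2 (pos 5, char 'd'): match length 3
  offset=3 (pos 4, char 'd'): match length 3
  offset=4 (pos 3, char 'd'): match length 3
  offset=5 (pos 2, char 'd'): match length 3
  offset=6 (pos 1, char 'd'): match length 3
  offset=7 (pos 0, char 'f'): match length 0
Longest match has length 3, found at offsets 1, 2, 3, 4, 5, 6; take the smallest, offset 1.
next_char = character at position 7 + 3 = 10 -> 'd'

Best match: offset=1, length=3 (matching 'ddd' starting at position 6)
LZ77 triple: (1, 3, 'd')


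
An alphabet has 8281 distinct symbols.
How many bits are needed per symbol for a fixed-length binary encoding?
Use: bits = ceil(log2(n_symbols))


log2(8281) = 13.0156
Bracket: 2^13 = 8192 < 8281 <= 2^14 = 16384
So ceil(log2(8281)) = 14

bits = ceil(log2(8281)) = ceil(13.0156) = 14 bits


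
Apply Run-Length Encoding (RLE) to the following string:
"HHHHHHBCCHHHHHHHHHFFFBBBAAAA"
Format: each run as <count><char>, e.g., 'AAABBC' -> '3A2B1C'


Scanning runs left to right:
  i=0: run of 'H' x 6 -> '6H'
  i=6: run of 'B' x 1 -> '1B'
  i=7: run of 'C' x 2 -> '2C'
  i=9: run of 'H' x 9 -> '9H'
  i=18: run of 'F' x 3 -> '3F'
  i=21: run of 'B' x 3 -> '3B'
  i=24: run of 'A' x 4 -> '4A'

RLE = 6H1B2C9H3F3B4A


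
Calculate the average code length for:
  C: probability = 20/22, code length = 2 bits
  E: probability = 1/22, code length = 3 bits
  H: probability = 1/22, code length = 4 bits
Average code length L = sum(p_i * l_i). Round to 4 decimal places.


Weighted contributions p_i * l_i:
  C: (20/22) * 2 = 40/22
  E: (1/22) * 3 = 3/22
  H: (1/22) * 4 = 4/22
Sum = (40 + 3 + 4)/22 = 47/22

L = 47/22 = 2.1364 bits/symbol


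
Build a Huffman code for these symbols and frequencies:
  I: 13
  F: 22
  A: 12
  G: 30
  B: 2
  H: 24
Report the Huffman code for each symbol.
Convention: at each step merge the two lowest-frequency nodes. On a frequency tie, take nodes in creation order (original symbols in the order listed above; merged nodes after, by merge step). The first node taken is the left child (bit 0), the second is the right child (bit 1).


Huffman tree construction:
Step 1: Merge B(2) + A(12) = 14
Step 2: Merge I(13) + (B+A)(14) = 27
Step 3: Merge F(22) + H(24) = 46
Step 4: Merge (I+(B+A))(27) + G(30) = 57
Step 5: Merge (F+H)(46) + ((I+(B+A))+G)(57) = 103
Read each symbol's code off the tree from the root (left child = 0, right child = 1).

Codes:
  I: 100 (length 3)
  F: 00 (length 2)
  A: 1011 (length 4)
  G: 11 (length 2)
  B: 1010 (length 4)
  H: 01 (length 2)
Average code length: 247/103 = 2.3981 bits/symbol


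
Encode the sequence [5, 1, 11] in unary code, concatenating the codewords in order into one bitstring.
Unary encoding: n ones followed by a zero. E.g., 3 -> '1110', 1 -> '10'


Encode each number as n ones followed by a terminating 0:
  5 -> 111110 (6 bits)
  1 -> 10 (2 bits)
  11 -> 111111111110 (12 bits)
Total length = 6 + 2 + 12 = 20 bits.

Unary([5, 1, 11]) = 11111010111111111110 (20 bits)


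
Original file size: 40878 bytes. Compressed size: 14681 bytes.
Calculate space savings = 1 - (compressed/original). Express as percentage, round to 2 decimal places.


ratio = compressed/original = 14681/40878 = 0.359142
savings = 1 - ratio = 1 - 0.359142 = 0.640858
as a percentage: 0.640858 * 100 = 64.09%

Space savings = 1 - 14681/40878 = 64.09%


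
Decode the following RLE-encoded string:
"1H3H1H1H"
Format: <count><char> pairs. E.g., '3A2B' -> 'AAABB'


Expanding each <count><char> pair:
  1H -> 'H'
  3H -> 'HHH'
  1H -> 'H'
  1H -> 'H'

Decoded = HHHHHH


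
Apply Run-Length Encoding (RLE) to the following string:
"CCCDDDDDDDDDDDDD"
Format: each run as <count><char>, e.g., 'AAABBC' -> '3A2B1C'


Scanning runs left to right:
  i=0: run of 'C' x 3 -> '3C'
  i=3: run of 'D' x 13 -> '13D'

RLE = 3C13D


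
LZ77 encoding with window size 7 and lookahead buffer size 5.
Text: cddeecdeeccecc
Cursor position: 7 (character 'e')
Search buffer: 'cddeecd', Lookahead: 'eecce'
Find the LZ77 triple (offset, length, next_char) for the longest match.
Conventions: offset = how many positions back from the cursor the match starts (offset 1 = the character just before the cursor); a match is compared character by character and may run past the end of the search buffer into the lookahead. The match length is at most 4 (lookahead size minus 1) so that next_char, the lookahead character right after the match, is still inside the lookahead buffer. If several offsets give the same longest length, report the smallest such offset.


Try each offset into the search buffer:
  offset=1 (pos 6, char 'd'): match length 0
  offset=2 (pos 5, char 'c'): match length 0
  offset=3 (pos 4, char 'e'): match length 1
  offset=4 (pos 3, char 'e'): match length 3
  offset=5 (pos 2, char 'd'): match length 0
  offset=6 (pos 1, char 'd'): match length 0
  offset=7 (pos 0, char 'c'): match length 0
Longest match has length 3 at offset 4.
next_char = character at position 7 + 3 = 10 -> 'c'

Best match: offset=4, length=3 (matching 'eec' starting at position 3)
LZ77 triple: (4, 3, 'c')


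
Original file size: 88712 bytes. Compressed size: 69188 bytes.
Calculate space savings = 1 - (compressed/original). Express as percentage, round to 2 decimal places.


ratio = compressed/original = 69188/88712 = 0.779917
savings = 1 - ratio = 1 - 0.779917 = 0.220083
as a percentage: 0.220083 * 100 = 22.01%

Space savings = 1 - 69188/88712 = 22.01%


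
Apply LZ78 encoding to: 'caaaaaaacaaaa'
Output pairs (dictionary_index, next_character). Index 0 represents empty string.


LZ78 encoding steps:
Dictionary: {0: ''}
Step 1: w='' (idx 0), next='c' -> output (0, 'c'), add 'c' as idx 1
Step 2: w='' (idx 0), next='a' -> output (0, 'a'), add 'a' as idx 2
Step 3: w='a' (idx 2), next='a' -> output (2, 'a'), add 'aa' as idx 3
Step 4: w='aa' (idx 3), next='a' -> output (3, 'a'), add 'aaa' as idx 4
Step 5: w='a' (idx 2), next='c' -> output (2, 'c'), add 'ac' as idx 5
Step 6: w='aaa' (idx 4), next='a' -> output (4, 'a'), add 'aaaa' as idx 6


Encoded: [(0, 'c'), (0, 'a'), (2, 'a'), (3, 'a'), (2, 'c'), (4, 'a')]


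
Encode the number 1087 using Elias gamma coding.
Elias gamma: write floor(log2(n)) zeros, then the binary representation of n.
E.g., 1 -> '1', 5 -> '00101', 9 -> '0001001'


num_bits = floor(log2(1087)) + 1 = 11
leading_zeros = num_bits - 1 = 10
binary(1087) = 10000111111

Elias gamma(1087) = '0000000000' + '10000111111' = 000000000010000111111 (21 bits)


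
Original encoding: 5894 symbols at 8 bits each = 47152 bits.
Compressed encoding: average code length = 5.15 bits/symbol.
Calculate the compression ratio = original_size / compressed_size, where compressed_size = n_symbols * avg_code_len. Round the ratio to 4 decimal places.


original_size = n_symbols * orig_bits = 5894 * 8 = 47152 bits
compressed_size = n_symbols * avg_code_len = 5894 * 5.15 = 30354.1 bits
ratio = original_size / compressed_size = 47152 / 30354.1 = 1.5534

Compression ratio = 1.5534


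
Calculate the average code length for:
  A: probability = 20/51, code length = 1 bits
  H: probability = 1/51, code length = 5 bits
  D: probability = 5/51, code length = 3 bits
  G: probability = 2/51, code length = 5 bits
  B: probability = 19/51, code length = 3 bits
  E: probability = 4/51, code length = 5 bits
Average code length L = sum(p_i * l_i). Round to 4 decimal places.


Weighted contributions p_i * l_i:
  A: (20/51) * 1 = 20/51
  H: (1/51) * 5 = 5/51
  D: (5/51) * 3 = 15/51
  G: (2/51) * 5 = 10/51
  B: (19/51) * 3 = 57/51
  E: (4/51) * 5 = 20/51
Sum = (20 + 5 + 15 + 10 + 57 + 20)/51 = 127/51

L = 127/51 = 2.4902 bits/symbol


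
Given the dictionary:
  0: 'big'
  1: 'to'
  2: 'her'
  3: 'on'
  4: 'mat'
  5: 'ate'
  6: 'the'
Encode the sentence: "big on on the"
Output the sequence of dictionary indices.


Look up each word in the dictionary:
  'big' -> 0
  'on' -> 3
  'on' -> 3
  'the' -> 6

Encoded: [0, 3, 3, 6]


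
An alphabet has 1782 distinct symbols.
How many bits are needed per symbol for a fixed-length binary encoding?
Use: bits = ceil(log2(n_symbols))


log2(1782) = 10.7993
Bracket: 2^10 = 1024 < 1782 <= 2^11 = 2048
So ceil(log2(1782)) = 11

bits = ceil(log2(1782)) = ceil(10.7993) = 11 bits


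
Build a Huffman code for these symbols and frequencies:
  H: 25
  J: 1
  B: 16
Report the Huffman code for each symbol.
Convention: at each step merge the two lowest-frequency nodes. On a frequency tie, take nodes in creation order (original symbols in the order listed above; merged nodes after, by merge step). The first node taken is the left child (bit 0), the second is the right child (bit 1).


Huffman tree construction:
Step 1: Merge J(1) + B(16) = 17
Step 2: Merge (J+B)(17) + H(25) = 42
Read each symbol's code off the tree from the root (left child = 0, right child = 1).

Codes:
  H: 1 (length 1)
  J: 00 (length 2)
  B: 01 (length 2)
Average code length: 59/42 = 1.4048 bits/symbol


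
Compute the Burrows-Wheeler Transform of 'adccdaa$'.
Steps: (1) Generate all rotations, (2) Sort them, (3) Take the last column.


Rotations (sorted):
  0: $adccdaa -> last char: a
  1: a$adccda -> last char: a
  2: aa$adccd -> last char: d
  3: adccdaa$ -> last char: $
  4: ccdaa$ad -> last char: d
  5: cdaa$adc -> last char: c
  6: daa$adcc -> last char: c
  7: dccdaa$a -> last char: a


BWT = aad$dcca


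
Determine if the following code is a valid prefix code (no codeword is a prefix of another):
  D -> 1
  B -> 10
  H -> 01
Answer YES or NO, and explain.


Checking each pair (does one codeword prefix another?):
  D='1' vs B='10': prefix -- VIOLATION

NO -- this is NOT a valid prefix code. D (1) is a prefix of B (10).


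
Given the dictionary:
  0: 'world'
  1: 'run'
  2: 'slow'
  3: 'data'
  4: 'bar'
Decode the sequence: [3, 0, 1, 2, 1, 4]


Look up each index in the dictionary:
  3 -> 'data'
  0 -> 'world'
  1 -> 'run'
  2 -> 'slow'
  1 -> 'run'
  4 -> 'bar'

Decoded: "data world run slow run bar"
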